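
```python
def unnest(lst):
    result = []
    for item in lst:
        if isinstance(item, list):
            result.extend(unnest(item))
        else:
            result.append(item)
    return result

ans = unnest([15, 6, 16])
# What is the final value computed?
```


unnest([15, 6, 16])
Processing each element:
  15 is not a list -> append 15
  6 is not a list -> append 6
  16 is not a list -> append 16
= [15, 6, 16]


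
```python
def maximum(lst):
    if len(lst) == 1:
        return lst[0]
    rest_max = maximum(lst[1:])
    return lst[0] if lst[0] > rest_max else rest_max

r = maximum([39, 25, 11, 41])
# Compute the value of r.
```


maximum([39, 25, 11, 41])
= compare 39 with maximum([25, 11, 41])
= compare 25 with maximum([11, 41])
= compare 11 with maximum([41])
Base: maximum([41]) = 41
compare 11 with 41: max = 41
compare 25 with 41: max = 41
compare 39 with 41: max = 41
= 41


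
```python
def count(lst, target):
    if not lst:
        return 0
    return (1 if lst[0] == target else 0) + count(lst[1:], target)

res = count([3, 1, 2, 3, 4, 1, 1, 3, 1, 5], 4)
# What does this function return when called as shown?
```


count([3, 1, 2, 3, 4, 1, 1, 3, 1, 5], 4)
lst[0]=3 != 4: 0 + count([1, 2, 3, 4, 1, 1, 3, 1, 5], 4)
lst[0]=1 != 4: 0 + count([2, 3, 4, 1, 1, 3, 1, 5], 4)
lst[0]=2 != 4: 0 + count([3, 4, 1, 1, 3, 1, 5], 4)
lst[0]=3 != 4: 0 + count([4, 1, 1, 3, 1, 5], 4)
lst[0]=4 == 4: 1 + count([1, 1, 3, 1, 5], 4)
lst[0]=1 != 4: 0 + count([1, 3, 1, 5], 4)
lst[0]=1 != 4: 0 + count([3, 1, 5], 4)
lst[0]=3 != 4: 0 + count([1, 5], 4)
lst[0]=1 != 4: 0 + count([5], 4)
lst[0]=5 != 4: 0 + count([], 4)
= 1


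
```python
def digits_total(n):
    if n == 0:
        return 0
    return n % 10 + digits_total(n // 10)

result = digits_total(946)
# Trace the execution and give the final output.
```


digits_total(946)
= 6 + digits_total(94)
= 6 + 4 + digits_total(9)
= 6 + 4 + 9 + digits_total(0)
= 6 + 4 + 9 + 0
= 19


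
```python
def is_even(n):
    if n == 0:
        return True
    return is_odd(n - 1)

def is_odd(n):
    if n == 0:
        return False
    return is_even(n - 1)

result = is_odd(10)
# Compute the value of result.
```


is_odd(10)
= is_even(9)
= is_odd(8)
= is_even(7)
= is_odd(6)
= is_even(5)
= is_odd(4)
= is_even(3)
= is_odd(2)
= is_even(1)
= is_odd(0)
n == 0: return False
= False


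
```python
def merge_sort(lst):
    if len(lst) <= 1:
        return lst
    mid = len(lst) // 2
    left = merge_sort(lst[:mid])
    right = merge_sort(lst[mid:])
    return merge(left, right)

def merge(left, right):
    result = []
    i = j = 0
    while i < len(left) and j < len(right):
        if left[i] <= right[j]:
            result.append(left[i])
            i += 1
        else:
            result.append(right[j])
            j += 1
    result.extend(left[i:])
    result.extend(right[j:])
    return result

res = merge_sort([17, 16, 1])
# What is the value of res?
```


merge_sort([17, 16, 1])
Split into [17] and [16, 1]
Left sorted: [17]
Right sorted: [1, 16]
Merge [17] and [1, 16]
= [1, 16, 17]


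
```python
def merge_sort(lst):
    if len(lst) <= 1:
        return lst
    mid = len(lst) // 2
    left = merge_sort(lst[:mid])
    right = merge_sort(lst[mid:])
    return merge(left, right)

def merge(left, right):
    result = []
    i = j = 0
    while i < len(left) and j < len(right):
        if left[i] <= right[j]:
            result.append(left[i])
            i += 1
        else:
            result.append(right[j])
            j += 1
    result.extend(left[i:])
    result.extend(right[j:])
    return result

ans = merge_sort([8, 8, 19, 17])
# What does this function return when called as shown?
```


merge_sort([8, 8, 19, 17])
Split into [8, 8] and [19, 17]
Left sorted: [8, 8]
Right sorted: [17, 19]
Merge [8, 8] and [17, 19]
= [8, 8, 17, 19]


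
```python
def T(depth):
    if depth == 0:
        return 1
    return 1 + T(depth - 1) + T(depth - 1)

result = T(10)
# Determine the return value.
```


T(10)
= 1 + T(9) + T(9)
= 1 + 2 * T(9)
T(k) = 2^(k+1) - 1
T(0) = 1
T(1) = 3
T(2) = 7
T(3) = 15
T(4) = 31
T(10) = 2^11 - 1 = 2047


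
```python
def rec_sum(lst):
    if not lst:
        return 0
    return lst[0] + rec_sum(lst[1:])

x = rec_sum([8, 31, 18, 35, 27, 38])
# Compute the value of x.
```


rec_sum([8, 31, 18, 35, 27, 38])
= 8 + rec_sum([31, 18, 35, 27, 38])
= 8 + 31 + rec_sum([18, 35, 27, 38])
= 8 + 31 + 18 + rec_sum([35, 27, 38])
= 8 + 31 + 18 + 35 + rec_sum([27, 38])
= 8 + 31 + 18 + 35 + 27 + rec_sum([38])
= 8 + 31 + 18 + 35 + 27 + 38 + rec_sum([])
= 8 + 31 + 18 + 35 + 27 + 38 + 0
= 157


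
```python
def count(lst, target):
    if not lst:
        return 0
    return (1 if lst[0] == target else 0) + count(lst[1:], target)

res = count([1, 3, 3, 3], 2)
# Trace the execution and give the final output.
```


count([1, 3, 3, 3], 2)
lst[0]=1 != 2: 0 + count([3, 3, 3], 2)
lst[0]=3 != 2: 0 + count([3, 3], 2)
lst[0]=3 != 2: 0 + count([3], 2)
lst[0]=3 != 2: 0 + count([], 2)
= 0


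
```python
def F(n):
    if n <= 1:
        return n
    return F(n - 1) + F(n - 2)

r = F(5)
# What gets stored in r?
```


F(5)
= F(4) + F(3)
= (F(3) + F(2)) + F(3)
Computing bottom-up: F(0)=0, F(1)=1, F(2)=1, F(3)=2, F(4)=3, F(5)=5
= 5


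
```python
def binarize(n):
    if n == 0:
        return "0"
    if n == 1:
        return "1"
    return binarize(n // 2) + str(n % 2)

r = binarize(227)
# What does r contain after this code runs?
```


binarize(227)
= binarize(113) + "1"
= binarize(56) + "1" + "1"
= binarize(28) + "0" + "1" + "1"
= binarize(14) + "0" + "0" + "1" + "1"
= binarize(7) + "0" + "0" + "0" + "1" + "1"
= binarize(3) + "1" + "0" + "0" + "0" + "1" + "1"
= binarize(1) + "1" + "1" + "0" + "0" + "0" + "1" + "1"
= "1" + "1" + "1" + "0" + "0" + "0" + "1" + "1"
= "11100011"


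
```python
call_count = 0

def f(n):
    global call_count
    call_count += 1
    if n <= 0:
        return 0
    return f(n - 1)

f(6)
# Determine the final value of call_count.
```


f(6) calls f(5) calls ... calls f(0)
Total calls: 6 + 1 (for base case) = 7


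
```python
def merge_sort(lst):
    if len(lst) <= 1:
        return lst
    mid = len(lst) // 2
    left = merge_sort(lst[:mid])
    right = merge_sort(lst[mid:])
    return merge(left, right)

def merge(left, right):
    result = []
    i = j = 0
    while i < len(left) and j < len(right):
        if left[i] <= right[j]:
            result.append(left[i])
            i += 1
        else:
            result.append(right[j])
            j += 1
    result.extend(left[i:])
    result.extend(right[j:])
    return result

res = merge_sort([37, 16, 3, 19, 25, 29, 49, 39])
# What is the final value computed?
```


merge_sort([37, 16, 3, 19, 25, 29, 49, 39])
Split into [37, 16, 3, 19] and [25, 29, 49, 39]
Left sorted: [3, 16, 19, 37]
Right sorted: [25, 29, 39, 49]
Merge [3, 16, 19, 37] and [25, 29, 39, 49]
= [3, 16, 19, 25, 29, 37, 39, 49]


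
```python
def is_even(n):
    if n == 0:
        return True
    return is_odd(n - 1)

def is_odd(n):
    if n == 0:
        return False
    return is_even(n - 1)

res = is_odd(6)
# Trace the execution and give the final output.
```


is_odd(6)
= is_even(5)
= is_odd(4)
= is_even(3)
= is_odd(2)
= is_even(1)
= is_odd(0)
n == 0: return False
= False


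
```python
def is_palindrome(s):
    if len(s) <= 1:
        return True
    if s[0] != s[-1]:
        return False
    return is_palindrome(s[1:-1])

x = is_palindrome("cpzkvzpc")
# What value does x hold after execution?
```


is_palindrome("cpzkvzpc")
"cpzkvzpc": s[0]='c' == s[-1]='c' -> is_palindrome("pzkvzp")
"pzkvzp": s[0]='p' == s[-1]='p' -> is_palindrome("zkvz")
"zkvz": s[0]='z' == s[-1]='z' -> is_palindrome("kv")
"kv": s[0]='k' != s[-1]='v' -> False
= False


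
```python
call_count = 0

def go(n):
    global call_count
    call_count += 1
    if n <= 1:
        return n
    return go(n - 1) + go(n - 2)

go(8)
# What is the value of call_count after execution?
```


go(8) calls go(7) and go(6); each non-base call branches into two more.
Let C(k) = total number of calls made by go(k), including the call to go(k) itself.
Base cases: C(0) = 1, C(1) = 1
Recurrence: C(k) = 1 + C(k-1) + C(k-2)
  C(2) = 1 + C(1) + C(0) = 1 + 1 + 1 = 3
  C(3) = 1 + C(2) + C(1) = 1 + 3 + 1 = 5
  C(4) = 1 + C(3) + C(2) = 1 + 5 + 3 = 9
  C(5) = 1 + C(4) + C(3) = 1 + 9 + 5 = 15
  C(6) = 1 + C(5) + C(4) = 1 + 15 + 9 = 25
  C(7) = 1 + C(6) + C(5) = 1 + 25 + 15 = 41
  C(8) = 1 + C(7) + C(6) = 1 + 41 + 25 = 67
Total calls = C(8) = 67


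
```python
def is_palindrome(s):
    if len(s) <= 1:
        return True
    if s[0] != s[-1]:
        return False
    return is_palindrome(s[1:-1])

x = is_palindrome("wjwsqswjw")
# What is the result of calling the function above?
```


is_palindrome("wjwsqswjw")
"wjwsqswjw": s[0]='w' == s[-1]='w' -> is_palindrome("jwsqswj")
"jwsqswj": s[0]='j' == s[-1]='j' -> is_palindrome("wsqsw")
"wsqsw": s[0]='w' == s[-1]='w' -> is_palindrome("sqs")
"sqs": s[0]='s' == s[-1]='s' -> is_palindrome("q")
"q": len <= 1 -> True
= True


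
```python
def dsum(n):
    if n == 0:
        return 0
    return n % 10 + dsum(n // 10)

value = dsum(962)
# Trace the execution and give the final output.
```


dsum(962)
= 2 + dsum(96)
= 2 + 6 + dsum(9)
= 2 + 6 + 9 + dsum(0)
= 2 + 6 + 9 + 0
= 17


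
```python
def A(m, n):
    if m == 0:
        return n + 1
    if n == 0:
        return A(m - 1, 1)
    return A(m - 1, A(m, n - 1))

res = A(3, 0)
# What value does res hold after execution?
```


A(3, 0)
n == 0: return A(2, 1)
= A(2, 1) = 5
= 5


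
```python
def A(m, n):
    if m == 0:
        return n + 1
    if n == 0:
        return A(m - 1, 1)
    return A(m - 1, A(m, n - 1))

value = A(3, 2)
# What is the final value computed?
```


A(3, 2)
= A(2, A(3, 1))
First compute A(3, 1) = 13
= A(2, 13)
= 29


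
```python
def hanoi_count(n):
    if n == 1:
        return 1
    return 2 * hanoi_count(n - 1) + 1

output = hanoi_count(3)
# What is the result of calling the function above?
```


hanoi_count(3)
= 2 * hanoi_count(2) + 1
= 2 * (2 * hanoi_count(1) + 1) + 1
Now compute bottom-up:
hanoi_count(1) = 1
hanoi_count(2) = 2 * 1 + 1 = 3
hanoi_count(3) = 2 * 3 + 1 = 7
= 7


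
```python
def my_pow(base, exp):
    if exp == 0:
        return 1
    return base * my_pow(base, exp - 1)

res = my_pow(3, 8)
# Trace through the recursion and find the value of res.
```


my_pow(3, 8)
= 3 * my_pow(3, 7)
= 3 * 3 * my_pow(3, 6)
= 3 * 3 * 3 * my_pow(3, 5)
= 3 * 3 * 3 * 3 * my_pow(3, 4)
= 3 * 3 * 3 * 3 * 3 * my_pow(3, 3)
= 3 * 3 * 3 * 3 * 3 * 3 * my_pow(3, 2)
= 3 * 3 * 3 * 3 * 3 * 3 * 3 * my_pow(3, 1)
= 3 * 3 * 3 * 3 * 3 * 3 * 3 * 3 * my_pow(3, 0)
= 3 * 3 * 3 * 3 * 3 * 3 * 3 * 3 * 1
= 6561


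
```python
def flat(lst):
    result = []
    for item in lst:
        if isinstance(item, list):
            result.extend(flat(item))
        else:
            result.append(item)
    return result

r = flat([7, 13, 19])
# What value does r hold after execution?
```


flat([7, 13, 19])
Processing each element:
  7 is not a list -> append 7
  13 is not a list -> append 13
  19 is not a list -> append 19
= [7, 13, 19]


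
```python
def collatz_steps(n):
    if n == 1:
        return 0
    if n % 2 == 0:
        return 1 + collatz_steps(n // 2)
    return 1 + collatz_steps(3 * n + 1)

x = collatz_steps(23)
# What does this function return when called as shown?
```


collatz_steps(23)
23 is odd -> 3*23+1 = 70 -> collatz_steps(70)
70 is even -> collatz_steps(35)
35 is odd -> 3*35+1 = 106 -> collatz_steps(106)
106 is even -> collatz_steps(53)
53 is odd -> 3*53+1 = 160 -> collatz_steps(160)
160 is even -> collatz_steps(80)
80 is even -> collatz_steps(40)
40 is even -> collatz_steps(20)
20 is even -> collatz_steps(10)
10 is even -> collatz_steps(5)
5 is odd -> 3*5+1 = 16 -> collatz_steps(16)
16 is even -> collatz_steps(8)
8 is even -> collatz_steps(4)
4 is even -> collatz_steps(2)
2 is even -> collatz_steps(1)
Reached 1 after 15 steps
= 15


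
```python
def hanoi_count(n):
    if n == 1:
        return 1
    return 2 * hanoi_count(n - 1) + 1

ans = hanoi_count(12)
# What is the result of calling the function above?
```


hanoi_count(12)
= 2 * hanoi_count(11) + 1
= 2 * (2 * hanoi_count(10) + 1) + 1
= 2 * (2 * (2 * hanoi_count(9) + 1) + 1) + 1
= 2 * (2 * (2 * (2 * hanoi_count(8) + 1) + 1) + 1) + 1
= 2 * (2 * (2 * (2 * (2 * hanoi_count(7) + 1) + 1) + 1) + 1) + 1
= 2 * (2 * (2 * (2 * (2 * (2 * hanoi_count(6) + 1) + 1) + 1) + 1) + 1) + 1
= 2 * (2 * (2 * (2 * (2 * (2 * (2 * hanoi_count(5) + 1) + 1) + 1) + 1) + 1) + 1) + 1
= 2 * (2 * (2 * (2 * (2 * (2 * (2 * (2 * hanoi_count(4) + 1) + 1) + 1) + 1) + 1) + 1) + 1) + 1
= 2 * (2 * (2 * (2 * (2 * (2 * (2 * (2 * (2 * hanoi_count(3) + 1) + 1) + 1) + 1) + 1) + 1) + 1) + 1) + 1
= 2 * (2 * (2 * (2 * (2 * (2 * (2 * (2 * (2 * (2 * hanoi_count(2) + 1) + 1) + 1) + 1) + 1) + 1) + 1) + 1) + 1) + 1
= 2 * (2 * (2 * (2 * (2 * (2 * (2 * (2 * (2 * (2 * (2 * hanoi_count(1) + 1) + 1) + 1) + 1) + 1) + 1) + 1) + 1) + 1) + 1) + 1
Now compute bottom-up:
hanoi_count(1) = 1
hanoi_count(2) = 2 * 1 + 1 = 3
hanoi_count(3) = 2 * 3 + 1 = 7
hanoi_count(4) = 2 * 7 + 1 = 15
hanoi_count(5) = 2 * 15 + 1 = 31
hanoi_count(6) = 2 * 31 + 1 = 63
hanoi_count(7) = 2 * 63 + 1 = 127
hanoi_count(8) = 2 * 127 + 1 = 255
hanoi_count(9) = 2 * 255 + 1 = 511
hanoi_count(10) = 2 * 511 + 1 = 1023
hanoi_count(11) = 2 * 1023 + 1 = 2047
hanoi_count(12) = 2 * 2047 + 1 = 4095
= 4095


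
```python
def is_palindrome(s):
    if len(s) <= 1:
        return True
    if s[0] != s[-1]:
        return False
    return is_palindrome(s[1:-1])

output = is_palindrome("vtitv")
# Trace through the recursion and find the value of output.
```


is_palindrome("vtitv")
"vtitv": s[0]='v' == s[-1]='v' -> is_palindrome("tit")
"tit": s[0]='t' == s[-1]='t' -> is_palindrome("i")
"i": len <= 1 -> True
= True


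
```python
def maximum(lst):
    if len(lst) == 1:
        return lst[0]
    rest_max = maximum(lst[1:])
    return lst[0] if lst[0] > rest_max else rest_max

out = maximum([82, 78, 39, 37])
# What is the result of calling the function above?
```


maximum([82, 78, 39, 37])
= compare 82 with maximum([78, 39, 37])
= compare 78 with maximum([39, 37])
= compare 39 with maximum([37])
Base: maximum([37]) = 37
compare 39 with 37: max = 39
compare 78 with 39: max = 78
compare 82 with 78: max = 82
= 82


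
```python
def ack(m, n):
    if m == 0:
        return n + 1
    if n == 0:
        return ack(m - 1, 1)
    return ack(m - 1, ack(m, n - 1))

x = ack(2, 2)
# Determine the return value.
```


ack(2, 2)
= ack(1, ack(2, 1))
First compute ack(2, 1) = 5
= ack(1, 5)
= 7


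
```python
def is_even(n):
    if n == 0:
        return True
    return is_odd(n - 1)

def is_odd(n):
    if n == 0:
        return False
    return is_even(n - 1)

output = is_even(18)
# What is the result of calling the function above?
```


is_even(18)
= is_odd(17)
= is_even(16)
= is_odd(15)
= is_even(14)
= is_odd(13)
= is_even(12)
= is_odd(11)
= is_even(10)
= is_odd(9)
= is_even(8)
= is_odd(7)
= is_even(6)
= is_odd(5)
= is_even(4)
= is_odd(3)
= is_even(2)
= is_odd(1)
= is_even(0)
n == 0: return True
= True


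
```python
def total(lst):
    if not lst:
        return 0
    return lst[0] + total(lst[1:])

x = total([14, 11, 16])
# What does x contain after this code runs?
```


total([14, 11, 16])
= 14 + total([11, 16])
= 14 + 11 + total([16])
= 14 + 11 + 16 + total([])
= 14 + 11 + 16 + 0
= 41


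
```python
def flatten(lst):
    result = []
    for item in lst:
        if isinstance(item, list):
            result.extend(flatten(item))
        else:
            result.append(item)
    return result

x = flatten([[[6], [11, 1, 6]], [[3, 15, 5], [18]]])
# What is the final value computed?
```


flatten([[[6], [11, 1, 6]], [[3, 15, 5], [18]]])
Processing each element:
  [[6], [11, 1, 6]] is a list -> flatten recursively -> [6, 11, 1, 6]
  [[3, 15, 5], [18]] is a list -> flatten recursively -> [3, 15, 5, 18]
= [6, 11, 1, 6, 3, 15, 5, 18]


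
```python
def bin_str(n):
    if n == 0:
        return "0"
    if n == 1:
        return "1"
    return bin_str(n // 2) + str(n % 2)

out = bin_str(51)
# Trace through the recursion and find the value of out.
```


bin_str(51)
= bin_str(25) + "1"
= bin_str(12) + "1" + "1"
= bin_str(6) + "0" + "1" + "1"
= bin_str(3) + "0" + "0" + "1" + "1"
= bin_str(1) + "1" + "0" + "0" + "1" + "1"
= "1" + "1" + "0" + "0" + "1" + "1"
= "110011"


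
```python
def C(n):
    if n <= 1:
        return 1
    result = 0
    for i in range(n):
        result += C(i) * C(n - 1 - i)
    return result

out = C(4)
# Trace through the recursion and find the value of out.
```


C(4)
= sum of C(i) * C(4-1-i) for i in 0..3
First compute sub-values bottom-up:
  C(0) = 1, C(1) = 1
  C(2) = 1*1 + 1*1 = 2
  C(3) = 1*2 + 1*1 + 2*1 = 5
Now C(4):
  C(0)*C(3) = 1*5 = 5
  C(1)*C(2) = 1*2 = 2
  C(2)*C(1) = 2*1 = 2
  C(3)*C(0) = 5*1 = 5
= 5 + 2 + 2 + 5
= 14


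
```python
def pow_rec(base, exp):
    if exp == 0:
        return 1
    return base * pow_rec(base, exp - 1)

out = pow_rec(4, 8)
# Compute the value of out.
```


pow_rec(4, 8)
= 4 * pow_rec(4, 7)
= 4 * 4 * pow_rec(4, 6)
= 4 * 4 * 4 * pow_rec(4, 5)
= 4 * 4 * 4 * 4 * pow_rec(4, 4)
= 4 * 4 * 4 * 4 * 4 * pow_rec(4, 3)
= 4 * 4 * 4 * 4 * 4 * 4 * pow_rec(4, 2)
= 4 * 4 * 4 * 4 * 4 * 4 * 4 * pow_rec(4, 1)
= 4 * 4 * 4 * 4 * 4 * 4 * 4 * 4 * pow_rec(4, 0)
= 4 * 4 * 4 * 4 * 4 * 4 * 4 * 4 * 1
= 65536


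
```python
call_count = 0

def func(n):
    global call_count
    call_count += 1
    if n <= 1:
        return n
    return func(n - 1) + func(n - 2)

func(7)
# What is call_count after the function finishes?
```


func(7) calls func(6) and func(5); each non-base call branches into two more.
Let C(k) = total number of calls made by func(k), including the call to func(k) itself.
Base cases: C(0) = 1, C(1) = 1
Recurrence: C(k) = 1 + C(k-1) + C(k-2)
  C(2) = 1 + C(1) + C(0) = 1 + 1 + 1 = 3
  C(3) = 1 + C(2) + C(1) = 1 + 3 + 1 = 5
  C(4) = 1 + C(3) + C(2) = 1 + 5 + 3 = 9
  C(5) = 1 + C(4) + C(3) = 1 + 9 + 5 = 15
  C(6) = 1 + C(5) + C(4) = 1 + 15 + 9 = 25
  C(7) = 1 + C(6) + C(5) = 1 + 25 + 15 = 41
Total calls = C(7) = 41


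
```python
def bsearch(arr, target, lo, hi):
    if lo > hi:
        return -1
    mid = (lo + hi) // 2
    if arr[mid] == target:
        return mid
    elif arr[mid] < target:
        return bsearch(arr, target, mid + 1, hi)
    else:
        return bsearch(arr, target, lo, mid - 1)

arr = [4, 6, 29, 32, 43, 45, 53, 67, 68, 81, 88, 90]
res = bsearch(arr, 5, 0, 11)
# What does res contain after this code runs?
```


bsearch(arr, 5, 0, 11)
lo=0, hi=11, mid=5, arr[mid]=45
45 > 5, search left half
lo=0, hi=4, mid=2, arr[mid]=29
29 > 5, search left half
lo=0, hi=1, mid=0, arr[mid]=4
4 < 5, search right half
lo=1, hi=1, mid=1, arr[mid]=6
6 > 5, search left half
lo > hi, target not found, return -1
= -1


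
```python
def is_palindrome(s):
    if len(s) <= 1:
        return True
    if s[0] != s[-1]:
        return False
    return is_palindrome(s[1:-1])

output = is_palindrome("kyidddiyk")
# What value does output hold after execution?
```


is_palindrome("kyidddiyk")
"kyidddiyk": s[0]='k' == s[-1]='k' -> is_palindrome("yidddiy")
"yidddiy": s[0]='y' == s[-1]='y' -> is_palindrome("idddi")
"idddi": s[0]='i' == s[-1]='i' -> is_palindrome("ddd")
"ddd": s[0]='d' == s[-1]='d' -> is_palindrome("d")
"d": len <= 1 -> True
= True


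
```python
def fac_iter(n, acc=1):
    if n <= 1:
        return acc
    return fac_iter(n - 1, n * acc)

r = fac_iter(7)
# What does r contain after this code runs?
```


fac_iter(7, 1)
= fac_iter(6, 7 * 1) = fac_iter(6, 7)
= fac_iter(5, 6 * 7) = fac_iter(5, 42)
= fac_iter(4, 5 * 42) = fac_iter(4, 210)
= fac_iter(3, 4 * 210) = fac_iter(3, 840)
= fac_iter(2, 3 * 840) = fac_iter(2, 2520)
= fac_iter(1, 2 * 2520) = fac_iter(1, 5040)
n <= 1, return acc = 5040


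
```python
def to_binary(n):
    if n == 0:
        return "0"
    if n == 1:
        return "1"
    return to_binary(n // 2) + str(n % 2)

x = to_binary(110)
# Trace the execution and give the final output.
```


to_binary(110)
= to_binary(55) + "0"
= to_binary(27) + "1" + "0"
= to_binary(13) + "1" + "1" + "0"
= to_binary(6) + "1" + "1" + "1" + "0"
= to_binary(3) + "0" + "1" + "1" + "1" + "0"
= to_binary(1) + "1" + "0" + "1" + "1" + "1" + "0"
= "1" + "1" + "0" + "1" + "1" + "1" + "0"
= "1101110"


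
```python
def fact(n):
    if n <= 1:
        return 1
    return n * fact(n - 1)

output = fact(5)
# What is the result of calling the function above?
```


fact(5)
= 5 * fact(4)
= 5 * 4 * fact(3)
= 5 * 4 * 3 * fact(2)
= 5 * 4 * 3 * 2 * fact(1)
= 5 * 4 * 3 * 2 * 1
= 120


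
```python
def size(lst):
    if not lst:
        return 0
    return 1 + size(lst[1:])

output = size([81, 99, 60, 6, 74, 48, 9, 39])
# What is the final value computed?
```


size([81, 99, 60, 6, 74, 48, 9, 39])
= 1 + size([99, 60, 6, 74, 48, 9, 39])
= 1 + 1 + size([60, 6, 74, 48, 9, 39])
= 1 + 1 + 1 + size([6, 74, 48, 9, 39])
= 1 + 1 + 1 + 1 + size([74, 48, 9, 39])
= 1 + 1 + 1 + 1 + 1 + size([48, 9, 39])
= 1 + 1 + 1 + 1 + 1 + 1 + size([9, 39])
= 1 + 1 + 1 + 1 + 1 + 1 + 1 + size([39])
= 1 + 1 + 1 + 1 + 1 + 1 + 1 + 1 + size([])
= 1 + 1 + 1 + 1 + 1 + 1 + 1 + 1 + 0
= 8


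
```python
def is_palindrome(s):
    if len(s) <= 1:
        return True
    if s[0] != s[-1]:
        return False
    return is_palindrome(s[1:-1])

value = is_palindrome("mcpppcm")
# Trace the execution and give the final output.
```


is_palindrome("mcpppcm")
"mcpppcm": s[0]='m' == s[-1]='m' -> is_palindrome("cpppc")
"cpppc": s[0]='c' == s[-1]='c' -> is_palindrome("ppp")
"ppp": s[0]='p' == s[-1]='p' -> is_palindrome("p")
"p": len <= 1 -> True
= True


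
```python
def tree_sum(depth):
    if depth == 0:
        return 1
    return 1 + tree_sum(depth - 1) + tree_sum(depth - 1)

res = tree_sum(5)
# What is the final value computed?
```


tree_sum(5)
= 1 + tree_sum(4) + tree_sum(4)
= 1 + 2 * tree_sum(4)
tree_sum(k) = 2^(k+1) - 1
tree_sum(0) = 1
tree_sum(1) = 3
tree_sum(2) = 7
tree_sum(3) = 15
tree_sum(4) = 31
tree_sum(5) = 2^6 - 1 = 63


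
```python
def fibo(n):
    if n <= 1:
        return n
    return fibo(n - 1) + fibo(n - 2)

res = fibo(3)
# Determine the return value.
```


fibo(3)
= fibo(2) + fibo(1)
Computing bottom-up: fibo(0)=0, fibo(1)=1, fibo(2)=1, fibo(3)=2
= 2


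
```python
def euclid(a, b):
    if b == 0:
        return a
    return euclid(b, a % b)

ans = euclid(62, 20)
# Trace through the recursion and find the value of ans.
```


euclid(62, 20)
= euclid(20, 62 % 20) = euclid(20, 2)
= euclid(2, 20 % 2) = euclid(2, 0)
b == 0, return a = 2


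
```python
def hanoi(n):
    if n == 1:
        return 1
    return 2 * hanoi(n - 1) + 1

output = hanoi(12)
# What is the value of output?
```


hanoi(12)
= 2 * hanoi(11) + 1
= 2 * (2 * hanoi(10) + 1) + 1
= 2 * (2 * (2 * hanoi(9) + 1) + 1) + 1
= 2 * (2 * (2 * (2 * hanoi(8) + 1) + 1) + 1) + 1
= 2 * (2 * (2 * (2 * (2 * hanoi(7) + 1) + 1) + 1) + 1) + 1
= 2 * (2 * (2 * (2 * (2 * (2 * hanoi(6) + 1) + 1) + 1) + 1) + 1) + 1
= 2 * (2 * (2 * (2 * (2 * (2 * (2 * hanoi(5) + 1) + 1) + 1) + 1) + 1) + 1) + 1
= 2 * (2 * (2 * (2 * (2 * (2 * (2 * (2 * hanoi(4) + 1) + 1) + 1) + 1) + 1) + 1) + 1) + 1
= 2 * (2 * (2 * (2 * (2 * (2 * (2 * (2 * (2 * hanoi(3) + 1) + 1) + 1) + 1) + 1) + 1) + 1) + 1) + 1
= 2 * (2 * (2 * (2 * (2 * (2 * (2 * (2 * (2 * (2 * hanoi(2) + 1) + 1) + 1) + 1) + 1) + 1) + 1) + 1) + 1) + 1
= 2 * (2 * (2 * (2 * (2 * (2 * (2 * (2 * (2 * (2 * (2 * hanoi(1) + 1) + 1) + 1) + 1) + 1) + 1) + 1) + 1) + 1) + 1) + 1
Now compute bottom-up:
hanoi(1) = 1
hanoi(2) = 2 * 1 + 1 = 3
hanoi(3) = 2 * 3 + 1 = 7
hanoi(4) = 2 * 7 + 1 = 15
hanoi(5) = 2 * 15 + 1 = 31
hanoi(6) = 2 * 31 + 1 = 63
hanoi(7) = 2 * 63 + 1 = 127
hanoi(8) = 2 * 127 + 1 = 255
hanoi(9) = 2 * 255 + 1 = 511
hanoi(10) = 2 * 511 + 1 = 1023
hanoi(11) = 2 * 1023 + 1 = 2047
hanoi(12) = 2 * 2047 + 1 = 4095
= 4095


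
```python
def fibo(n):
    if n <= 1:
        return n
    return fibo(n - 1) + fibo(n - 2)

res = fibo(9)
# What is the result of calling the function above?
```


fibo(9)
= fibo(8) + fibo(7)
= (fibo(7) + fibo(6)) + fibo(7)
Computing bottom-up: fibo(0)=0, fibo(1)=1, fibo(2)=1, fibo(3)=2, fibo(4)=3, fibo(5)=5, fibo(6)=8, fibo(7)=13, fibo(8)=21, fibo(9)=34
= 34


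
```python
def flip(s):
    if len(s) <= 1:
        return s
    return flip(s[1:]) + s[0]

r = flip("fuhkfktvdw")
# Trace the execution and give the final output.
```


flip("fuhkfktvdw")
= flip("uhkfktvdw") + "f"
= flip("hkfktvdw") + "u" + "f"
= flip("kfktvdw") + "h" + "u" + "f"
= flip("fktvdw") + "k" + "h" + "u" + "f"
= flip("ktvdw") + "f" + "k" + "h" + "u" + "f"
= flip("tvdw") + "k" + "f" + "k" + "h" + "u" + "f"
= flip("vdw") + "t" + "k" + "f" + "k" + "h" + "u" + "f"
= flip("dw") + "v" + "t" + "k" + "f" + "k" + "h" + "u" + "f"
= flip("w") + "d" + "v" + "t" + "k" + "f" + "k" + "h" + "u" + "f"
= "w" + "d" + "v" + "t" + "k" + "f" + "k" + "h" + "u" + "f"
= "wdvtkfkhuf"


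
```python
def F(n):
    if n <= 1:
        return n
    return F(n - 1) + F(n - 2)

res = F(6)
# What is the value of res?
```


F(6)
= F(5) + F(4)
= (F(4) + F(3)) + F(4)
Computing bottom-up: F(0)=0, F(1)=1, F(2)=1, F(3)=2, F(4)=3, F(5)=5, F(6)=8
= 8


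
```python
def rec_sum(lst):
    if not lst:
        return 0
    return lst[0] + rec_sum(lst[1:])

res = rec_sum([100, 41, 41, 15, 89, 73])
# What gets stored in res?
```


rec_sum([100, 41, 41, 15, 89, 73])
= 100 + rec_sum([41, 41, 15, 89, 73])
= 100 + 41 + rec_sum([41, 15, 89, 73])
= 100 + 41 + 41 + rec_sum([15, 89, 73])
= 100 + 41 + 41 + 15 + rec_sum([89, 73])
= 100 + 41 + 41 + 15 + 89 + rec_sum([73])
= 100 + 41 + 41 + 15 + 89 + 73 + rec_sum([])
= 100 + 41 + 41 + 15 + 89 + 73 + 0
= 359


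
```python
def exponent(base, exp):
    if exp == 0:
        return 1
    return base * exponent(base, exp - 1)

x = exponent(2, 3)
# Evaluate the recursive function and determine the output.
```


exponent(2, 3)
= 2 * exponent(2, 2)
= 2 * 2 * exponent(2, 1)
= 2 * 2 * 2 * exponent(2, 0)
= 2 * 2 * 2 * 1
= 8


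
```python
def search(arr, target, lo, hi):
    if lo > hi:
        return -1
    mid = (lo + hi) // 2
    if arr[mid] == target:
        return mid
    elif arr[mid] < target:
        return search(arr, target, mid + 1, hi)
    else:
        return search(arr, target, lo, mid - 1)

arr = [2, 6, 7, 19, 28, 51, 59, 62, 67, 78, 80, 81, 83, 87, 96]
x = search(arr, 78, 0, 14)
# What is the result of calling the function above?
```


search(arr, 78, 0, 14)
lo=0, hi=14, mid=7, arr[mid]=62
62 < 78, search right half
lo=8, hi=14, mid=11, arr[mid]=81
81 > 78, search left half
lo=8, hi=10, mid=9, arr[mid]=78
arr[9] == 78, found at index 9
= 9


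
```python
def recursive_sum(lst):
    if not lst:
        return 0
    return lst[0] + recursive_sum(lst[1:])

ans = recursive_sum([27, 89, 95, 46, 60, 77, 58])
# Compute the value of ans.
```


recursive_sum([27, 89, 95, 46, 60, 77, 58])
= 27 + recursive_sum([89, 95, 46, 60, 77, 58])
= 27 + 89 + recursive_sum([95, 46, 60, 77, 58])
= 27 + 89 + 95 + recursive_sum([46, 60, 77, 58])
= 27 + 89 + 95 + 46 + recursive_sum([60, 77, 58])
= 27 + 89 + 95 + 46 + 60 + recursive_sum([77, 58])
= 27 + 89 + 95 + 46 + 60 + 77 + recursive_sum([58])
= 27 + 89 + 95 + 46 + 60 + 77 + 58 + recursive_sum([])
= 27 + 89 + 95 + 46 + 60 + 77 + 58 + 0
= 452


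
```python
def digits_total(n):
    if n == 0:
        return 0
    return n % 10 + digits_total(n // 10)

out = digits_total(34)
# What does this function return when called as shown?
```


digits_total(34)
= 4 + digits_total(3)
= 4 + 3 + digits_total(0)
= 4 + 3 + 0
= 7


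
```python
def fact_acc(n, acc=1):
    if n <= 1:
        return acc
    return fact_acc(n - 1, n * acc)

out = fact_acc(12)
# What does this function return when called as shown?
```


fact_acc(12, 1)
= fact_acc(11, 12 * 1) = fact_acc(11, 12)
= fact_acc(10, 11 * 12) = fact_acc(10, 132)
= fact_acc(9, 10 * 132) = fact_acc(9, 1320)
= fact_acc(8, 9 * 1320) = fact_acc(8, 11880)
= fact_acc(7, 8 * 11880) = fact_acc(7, 95040)
= fact_acc(6, 7 * 95040) = fact_acc(6, 665280)
= fact_acc(5, 6 * 665280) = fact_acc(5, 3991680)
= fact_acc(4, 5 * 3991680) = fact_acc(4, 19958400)
= fact_acc(3, 4 * 19958400) = fact_acc(3, 79833600)
= fact_acc(2, 3 * 79833600) = fact_acc(2, 239500800)
= fact_acc(1, 2 * 239500800) = fact_acc(1, 479001600)
n <= 1, return acc = 479001600


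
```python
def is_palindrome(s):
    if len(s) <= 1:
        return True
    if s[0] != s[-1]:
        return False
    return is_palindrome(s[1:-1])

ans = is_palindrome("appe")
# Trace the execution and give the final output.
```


is_palindrome("appe")
"appe": s[0]='a' != s[-1]='e' -> False
= False


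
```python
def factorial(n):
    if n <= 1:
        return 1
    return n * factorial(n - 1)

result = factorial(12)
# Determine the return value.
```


factorial(12)
= 12 * factorial(11)
= 12 * 11 * factorial(10)
= 12 * 11 * 10 * factorial(9)
= 12 * 11 * 10 * 9 * factorial(8)
= 12 * 11 * 10 * 9 * 8 * factorial(7)
= 12 * 11 * 10 * 9 * 8 * 7 * factorial(6)
= 12 * 11 * 10 * 9 * 8 * 7 * 6 * factorial(5)
= 12 * 11 * 10 * 9 * 8 * 7 * 6 * 5 * factorial(4)
= 12 * 11 * 10 * 9 * 8 * 7 * 6 * 5 * 4 * factorial(3)
= 12 * 11 * 10 * 9 * 8 * 7 * 6 * 5 * 4 * 3 * factorial(2)
= 12 * 11 * 10 * 9 * 8 * 7 * 6 * 5 * 4 * 3 * 2 * factorial(1)
= 12 * 11 * 10 * 9 * 8 * 7 * 6 * 5 * 4 * 3 * 2 * 1
= 479001600


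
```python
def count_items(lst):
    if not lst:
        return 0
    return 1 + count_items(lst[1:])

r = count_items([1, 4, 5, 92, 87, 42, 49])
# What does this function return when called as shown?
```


count_items([1, 4, 5, 92, 87, 42, 49])
= 1 + count_items([4, 5, 92, 87, 42, 49])
= 1 + 1 + count_items([5, 92, 87, 42, 49])
= 1 + 1 + 1 + count_items([92, 87, 42, 49])
= 1 + 1 + 1 + 1 + count_items([87, 42, 49])
= 1 + 1 + 1 + 1 + 1 + count_items([42, 49])
= 1 + 1 + 1 + 1 + 1 + 1 + count_items([49])
= 1 + 1 + 1 + 1 + 1 + 1 + 1 + count_items([])
= 1 + 1 + 1 + 1 + 1 + 1 + 1 + 0
= 7


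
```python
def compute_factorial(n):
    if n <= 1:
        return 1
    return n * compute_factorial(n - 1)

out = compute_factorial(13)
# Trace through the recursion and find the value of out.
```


compute_factorial(13)
= 13 * compute_factorial(12)
= 13 * 12 * compute_factorial(11)
= 13 * 12 * 11 * compute_factorial(10)
= 13 * 12 * 11 * 10 * compute_factorial(9)
= 13 * 12 * 11 * 10 * 9 * compute_factorial(8)
= 13 * 12 * 11 * 10 * 9 * 8 * compute_factorial(7)
= 13 * 12 * 11 * 10 * 9 * 8 * 7 * compute_factorial(6)
= 13 * 12 * 11 * 10 * 9 * 8 * 7 * 6 * compute_factorial(5)
= 13 * 12 * 11 * 10 * 9 * 8 * 7 * 6 * 5 * compute_factorial(4)
= 13 * 12 * 11 * 10 * 9 * 8 * 7 * 6 * 5 * 4 * compute_factorial(3)
= 13 * 12 * 11 * 10 * 9 * 8 * 7 * 6 * 5 * 4 * 3 * compute_factorial(2)
= 13 * 12 * 11 * 10 * 9 * 8 * 7 * 6 * 5 * 4 * 3 * 2 * compute_factorial(1)
= 13 * 12 * 11 * 10 * 9 * 8 * 7 * 6 * 5 * 4 * 3 * 2 * 1
= 6227020800


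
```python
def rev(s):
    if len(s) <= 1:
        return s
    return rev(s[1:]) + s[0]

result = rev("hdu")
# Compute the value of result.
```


rev("hdu")
= rev("du") + "h"
= rev("u") + "d" + "h"
= "u" + "d" + "h"
= "udh"


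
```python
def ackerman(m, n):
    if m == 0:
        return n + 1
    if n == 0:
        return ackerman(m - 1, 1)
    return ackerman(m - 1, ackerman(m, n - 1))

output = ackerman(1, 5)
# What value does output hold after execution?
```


ackerman(1, 5)
= ackerman(0, ackerman(1, 4))
First compute ackerman(1, 4) = 6
= ackerman(0, 6)
= 7


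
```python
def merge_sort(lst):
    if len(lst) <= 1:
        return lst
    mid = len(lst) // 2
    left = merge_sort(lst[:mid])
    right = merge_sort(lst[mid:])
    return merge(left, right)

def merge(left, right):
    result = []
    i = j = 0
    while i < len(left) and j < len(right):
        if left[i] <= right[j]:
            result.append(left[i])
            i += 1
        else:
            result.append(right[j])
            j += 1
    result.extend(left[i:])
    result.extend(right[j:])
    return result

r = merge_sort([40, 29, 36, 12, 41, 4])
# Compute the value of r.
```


merge_sort([40, 29, 36, 12, 41, 4])
Split into [40, 29, 36] and [12, 41, 4]
Left sorted: [29, 36, 40]
Right sorted: [4, 12, 41]
Merge [29, 36, 40] and [4, 12, 41]
= [4, 12, 29, 36, 40, 41]


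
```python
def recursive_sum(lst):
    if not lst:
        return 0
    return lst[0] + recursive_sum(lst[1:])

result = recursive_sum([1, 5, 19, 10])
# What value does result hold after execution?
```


recursive_sum([1, 5, 19, 10])
= 1 + recursive_sum([5, 19, 10])
= 1 + 5 + recursive_sum([19, 10])
= 1 + 5 + 19 + recursive_sum([10])
= 1 + 5 + 19 + 10 + recursive_sum([])
= 1 + 5 + 19 + 10 + 0
= 35


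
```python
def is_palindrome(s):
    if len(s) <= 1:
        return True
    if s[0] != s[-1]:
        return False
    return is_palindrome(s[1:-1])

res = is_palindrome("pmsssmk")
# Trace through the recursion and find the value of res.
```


is_palindrome("pmsssmk")
"pmsssmk": s[0]='p' != s[-1]='k' -> False
= False


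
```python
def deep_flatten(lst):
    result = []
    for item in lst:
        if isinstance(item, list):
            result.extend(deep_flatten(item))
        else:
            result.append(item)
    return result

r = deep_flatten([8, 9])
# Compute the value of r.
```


deep_flatten([8, 9])
Processing each element:
  8 is not a list -> append 8
  9 is not a list -> append 9
= [8, 9]


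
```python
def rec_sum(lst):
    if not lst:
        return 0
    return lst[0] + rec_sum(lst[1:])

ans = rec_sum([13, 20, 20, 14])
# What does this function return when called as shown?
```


rec_sum([13, 20, 20, 14])
= 13 + rec_sum([20, 20, 14])
= 13 + 20 + rec_sum([20, 14])
= 13 + 20 + 20 + rec_sum([14])
= 13 + 20 + 20 + 14 + rec_sum([])
= 13 + 20 + 20 + 14 + 0
= 67


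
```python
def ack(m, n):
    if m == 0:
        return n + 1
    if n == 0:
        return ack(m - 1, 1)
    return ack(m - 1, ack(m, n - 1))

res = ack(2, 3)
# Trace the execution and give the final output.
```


ack(2, 3)
= ack(1, ack(2, 2))
First compute ack(2, 2) = 7
= ack(1, 7)
= 9


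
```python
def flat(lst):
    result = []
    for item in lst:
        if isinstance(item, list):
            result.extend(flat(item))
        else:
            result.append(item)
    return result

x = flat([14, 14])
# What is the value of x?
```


flat([14, 14])
Processing each element:
  14 is not a list -> append 14
  14 is not a list -> append 14
= [14, 14]


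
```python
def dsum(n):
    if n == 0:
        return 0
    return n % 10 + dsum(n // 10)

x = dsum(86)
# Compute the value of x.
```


dsum(86)
= 6 + dsum(8)
= 6 + 8 + dsum(0)
= 6 + 8 + 0
= 14


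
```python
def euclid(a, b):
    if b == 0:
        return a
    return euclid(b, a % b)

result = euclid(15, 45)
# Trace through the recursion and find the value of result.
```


euclid(15, 45)
= euclid(45, 15 % 45) = euclid(45, 15)
= euclid(15, 45 % 15) = euclid(15, 0)
b == 0, return a = 15


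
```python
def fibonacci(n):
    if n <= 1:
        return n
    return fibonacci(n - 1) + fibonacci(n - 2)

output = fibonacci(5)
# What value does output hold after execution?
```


fibonacci(5)
= fibonacci(4) + fibonacci(3)
= (fibonacci(3) + fibonacci(2)) + fibonacci(3)
Computing bottom-up: fibonacci(0)=0, fibonacci(1)=1, fibonacci(2)=1, fibonacci(3)=2, fibonacci(4)=3, fibonacci(5)=5
= 5


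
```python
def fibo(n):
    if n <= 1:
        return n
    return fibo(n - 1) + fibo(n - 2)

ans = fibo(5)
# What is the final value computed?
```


fibo(5)
= fibo(4) + fibo(3)
= (fibo(3) + fibo(2)) + fibo(3)
Computing bottom-up: fibo(0)=0, fibo(1)=1, fibo(2)=1, fibo(3)=2, fibo(4)=3, fibo(5)=5
= 5


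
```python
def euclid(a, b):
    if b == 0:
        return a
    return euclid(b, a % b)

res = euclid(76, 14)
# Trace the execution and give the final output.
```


euclid(76, 14)
= euclid(14, 76 % 14) = euclid(14, 6)
= euclid(6, 14 % 6) = euclid(6, 2)
= euclid(2, 6 % 2) = euclid(2, 0)
b == 0, return a = 2


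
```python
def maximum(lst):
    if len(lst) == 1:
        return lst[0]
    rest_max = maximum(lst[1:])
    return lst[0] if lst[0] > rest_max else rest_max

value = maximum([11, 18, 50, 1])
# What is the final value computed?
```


maximum([11, 18, 50, 1])
= compare 11 with maximum([18, 50, 1])
= compare 18 with maximum([50, 1])
= compare 50 with maximum([1])
Base: maximum([1]) = 1
compare 50 with 1: max = 50
compare 18 with 50: max = 50
compare 11 with 50: max = 50
= 50


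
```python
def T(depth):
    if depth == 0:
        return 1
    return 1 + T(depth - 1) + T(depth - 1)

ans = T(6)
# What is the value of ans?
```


T(6)
= 1 + T(5) + T(5)
= 1 + 2 * T(5)
T(k) = 2^(k+1) - 1
T(0) = 1
T(1) = 3
T(2) = 7
T(3) = 15
T(4) = 31
T(6) = 2^7 - 1 = 127


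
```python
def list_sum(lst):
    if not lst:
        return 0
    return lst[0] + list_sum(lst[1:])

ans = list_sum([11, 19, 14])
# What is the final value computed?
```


list_sum([11, 19, 14])
= 11 + list_sum([19, 14])
= 11 + 19 + list_sum([14])
= 11 + 19 + 14 + list_sum([])
= 11 + 19 + 14 + 0
= 44


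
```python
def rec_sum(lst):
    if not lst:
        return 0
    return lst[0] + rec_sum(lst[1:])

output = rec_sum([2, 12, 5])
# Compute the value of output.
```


rec_sum([2, 12, 5])
= 2 + rec_sum([12, 5])
= 2 + 12 + rec_sum([5])
= 2 + 12 + 5 + rec_sum([])
= 2 + 12 + 5 + 0
= 19


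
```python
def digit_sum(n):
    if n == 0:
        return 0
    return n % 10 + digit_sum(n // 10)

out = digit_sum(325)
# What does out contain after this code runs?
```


digit_sum(325)
= 5 + digit_sum(32)
= 5 + 2 + digit_sum(3)
= 5 + 2 + 3 + digit_sum(0)
= 5 + 2 + 3 + 0
= 10


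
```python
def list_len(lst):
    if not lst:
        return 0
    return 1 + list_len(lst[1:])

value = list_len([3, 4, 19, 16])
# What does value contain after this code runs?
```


list_len([3, 4, 19, 16])
= 1 + list_len([4, 19, 16])
= 1 + 1 + list_len([19, 16])
= 1 + 1 + 1 + list_len([16])
= 1 + 1 + 1 + 1 + list_len([])
= 1 + 1 + 1 + 1 + 0
= 4


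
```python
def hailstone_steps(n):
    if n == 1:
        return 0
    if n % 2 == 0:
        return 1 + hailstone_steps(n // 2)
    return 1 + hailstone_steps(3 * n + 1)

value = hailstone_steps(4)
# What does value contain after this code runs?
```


hailstone_steps(4)
4 is even -> hailstone_steps(2)
2 is even -> hailstone_steps(1)
Reached 1 after 2 steps
= 2


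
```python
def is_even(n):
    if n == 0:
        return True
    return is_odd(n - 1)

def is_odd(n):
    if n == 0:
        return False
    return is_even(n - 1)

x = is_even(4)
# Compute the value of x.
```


is_even(4)
= is_odd(3)
= is_even(2)
= is_odd(1)
= is_even(0)
n == 0: return True
= True


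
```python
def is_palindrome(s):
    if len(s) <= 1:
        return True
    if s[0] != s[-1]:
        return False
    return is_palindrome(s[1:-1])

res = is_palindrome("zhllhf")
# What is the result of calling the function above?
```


is_palindrome("zhllhf")
"zhllhf": s[0]='z' != s[-1]='f' -> False
= False


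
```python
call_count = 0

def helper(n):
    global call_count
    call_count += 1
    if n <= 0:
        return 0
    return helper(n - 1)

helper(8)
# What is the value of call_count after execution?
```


helper(8) calls helper(7) calls ... calls helper(0)
Total calls: 8 + 1 (for base case) = 9


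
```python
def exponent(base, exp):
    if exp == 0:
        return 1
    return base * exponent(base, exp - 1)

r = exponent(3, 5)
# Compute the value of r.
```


exponent(3, 5)
= 3 * exponent(3, 4)
= 3 * 3 * exponent(3, 3)
= 3 * 3 * 3 * exponent(3, 2)
= 3 * 3 * 3 * 3 * exponent(3, 1)
= 3 * 3 * 3 * 3 * 3 * exponent(3, 0)
= 3 * 3 * 3 * 3 * 3 * 1
= 243


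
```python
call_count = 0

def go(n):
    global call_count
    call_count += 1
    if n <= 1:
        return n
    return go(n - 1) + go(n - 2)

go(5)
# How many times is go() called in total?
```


go(5) calls go(4) and go(3); each non-base call branches into two more.
Let C(k) = total number of calls made by go(k), including the call to go(k) itself.
Base cases: C(0) = 1, C(1) = 1
Recurrence: C(k) = 1 + C(k-1) + C(k-2)
  C(2) = 1 + C(1) + C(0) = 1 + 1 + 1 = 3
  C(3) = 1 + C(2) + C(1) = 1 + 3 + 1 = 5
  C(4) = 1 + C(3) + C(2) = 1 + 5 + 3 = 9
  C(5) = 1 + C(4) + C(3) = 1 + 9 + 5 = 15
Total calls = C(5) = 15
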